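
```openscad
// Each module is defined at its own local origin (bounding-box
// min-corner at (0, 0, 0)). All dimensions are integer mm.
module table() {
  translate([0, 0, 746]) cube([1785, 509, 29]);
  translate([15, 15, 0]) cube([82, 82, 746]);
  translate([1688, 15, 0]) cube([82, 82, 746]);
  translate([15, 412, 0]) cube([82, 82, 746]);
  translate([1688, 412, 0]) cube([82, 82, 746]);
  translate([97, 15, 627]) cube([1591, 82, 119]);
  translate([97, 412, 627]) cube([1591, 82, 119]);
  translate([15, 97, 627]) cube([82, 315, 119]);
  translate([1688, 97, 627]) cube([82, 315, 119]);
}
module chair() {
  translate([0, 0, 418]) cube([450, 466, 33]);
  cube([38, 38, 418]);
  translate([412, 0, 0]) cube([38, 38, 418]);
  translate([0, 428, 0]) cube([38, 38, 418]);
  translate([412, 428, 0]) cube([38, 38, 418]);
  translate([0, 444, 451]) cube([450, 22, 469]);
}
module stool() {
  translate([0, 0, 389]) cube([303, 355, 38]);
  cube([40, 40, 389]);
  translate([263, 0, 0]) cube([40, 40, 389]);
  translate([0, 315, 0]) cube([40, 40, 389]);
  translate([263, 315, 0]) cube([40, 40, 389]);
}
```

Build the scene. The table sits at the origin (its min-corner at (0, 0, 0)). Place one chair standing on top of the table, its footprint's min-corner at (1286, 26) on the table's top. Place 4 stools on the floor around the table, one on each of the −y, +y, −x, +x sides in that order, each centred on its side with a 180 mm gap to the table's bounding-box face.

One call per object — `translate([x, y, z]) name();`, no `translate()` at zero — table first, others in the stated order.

table();
translate([1286, 26, 775]) chair();
translate([741, -535, 0]) stool();
translate([741, 689, 0]) stool();
translate([-483, 77, 0]) stool();
translate([1965, 77, 0]) stool();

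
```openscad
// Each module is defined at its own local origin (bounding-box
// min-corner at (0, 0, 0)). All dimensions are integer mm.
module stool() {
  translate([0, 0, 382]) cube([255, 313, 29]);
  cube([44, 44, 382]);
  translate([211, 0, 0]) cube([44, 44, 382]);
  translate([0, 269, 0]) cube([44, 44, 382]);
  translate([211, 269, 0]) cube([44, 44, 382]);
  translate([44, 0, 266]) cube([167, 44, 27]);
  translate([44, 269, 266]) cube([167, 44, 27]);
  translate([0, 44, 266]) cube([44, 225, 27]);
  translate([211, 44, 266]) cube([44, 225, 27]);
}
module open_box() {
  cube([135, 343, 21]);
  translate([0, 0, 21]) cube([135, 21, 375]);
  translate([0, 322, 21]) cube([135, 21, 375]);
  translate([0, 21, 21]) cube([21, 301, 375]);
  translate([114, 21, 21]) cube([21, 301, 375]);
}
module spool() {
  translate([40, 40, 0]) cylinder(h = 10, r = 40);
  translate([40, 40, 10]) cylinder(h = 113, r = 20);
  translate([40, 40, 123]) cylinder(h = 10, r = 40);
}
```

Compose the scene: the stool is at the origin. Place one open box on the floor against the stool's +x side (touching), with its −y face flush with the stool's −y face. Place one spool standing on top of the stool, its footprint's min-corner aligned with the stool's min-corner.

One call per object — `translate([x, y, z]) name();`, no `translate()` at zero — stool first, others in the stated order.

stool();
translate([255, 0, 0]) open_box();
translate([0, 0, 411]) spool();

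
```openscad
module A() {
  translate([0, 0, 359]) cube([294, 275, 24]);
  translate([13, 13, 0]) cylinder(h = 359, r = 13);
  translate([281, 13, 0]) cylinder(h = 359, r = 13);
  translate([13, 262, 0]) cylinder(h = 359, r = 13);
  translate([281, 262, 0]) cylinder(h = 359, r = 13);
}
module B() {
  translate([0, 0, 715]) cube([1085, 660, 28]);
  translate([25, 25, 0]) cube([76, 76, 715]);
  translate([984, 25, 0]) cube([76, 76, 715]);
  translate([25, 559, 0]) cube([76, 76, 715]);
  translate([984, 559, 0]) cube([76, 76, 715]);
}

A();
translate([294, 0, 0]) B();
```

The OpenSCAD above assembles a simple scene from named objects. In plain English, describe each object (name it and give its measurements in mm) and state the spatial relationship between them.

A is a four-legged stool. The seat is a 294×275×24 mm slab whose top surface is at z = 383 mm; four round legs, each 26 mm in diameter, run from the floor (z = 0) to the underside of the seat, each leg's axis is inset half a diameter from the nearest pair of seat edges (so the leg's bounding box is flush with the corner).

B is a table with a 1085×660 mm rectangular top, 28 mm thick, top surface at z = 743 mm, supported by four 76×76 mm square legs, each inset 25 mm from the nearest pair of top edges, running from the floor.

The table is against the stool's +x side, with their −y faces flush.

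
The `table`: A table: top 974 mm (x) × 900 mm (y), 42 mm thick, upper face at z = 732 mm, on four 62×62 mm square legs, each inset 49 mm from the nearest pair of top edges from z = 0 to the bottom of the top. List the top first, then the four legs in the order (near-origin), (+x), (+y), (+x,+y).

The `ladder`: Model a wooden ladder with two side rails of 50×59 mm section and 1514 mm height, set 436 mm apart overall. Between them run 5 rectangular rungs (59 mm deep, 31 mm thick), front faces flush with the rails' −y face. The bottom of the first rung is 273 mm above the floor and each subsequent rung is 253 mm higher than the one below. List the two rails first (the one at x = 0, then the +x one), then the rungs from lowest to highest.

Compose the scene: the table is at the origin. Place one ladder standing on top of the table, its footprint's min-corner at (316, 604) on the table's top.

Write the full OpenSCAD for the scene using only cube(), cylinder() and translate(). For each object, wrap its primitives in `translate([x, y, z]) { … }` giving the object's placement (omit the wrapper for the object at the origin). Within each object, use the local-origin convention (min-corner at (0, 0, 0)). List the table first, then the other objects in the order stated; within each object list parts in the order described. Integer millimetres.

translate([0, 0, 690]) cube([974, 900, 42]);
translate([49, 49, 0]) cube([62, 62, 690]);
translate([863, 49, 0]) cube([62, 62, 690]);
translate([49, 789, 0]) cube([62, 62, 690]);
translate([863, 789, 0]) cube([62, 62, 690]);
translate([316, 604, 732]) {
  cube([50, 59, 1514]);
  translate([386, 0, 0]) cube([50, 59, 1514]);
  translate([50, 0, 273]) cube([336, 59, 31]);
  translate([50, 0, 526]) cube([336, 59, 31]);
  translate([50, 0, 779]) cube([336, 59, 31]);
  translate([50, 0, 1032]) cube([336, 59, 31]);
  translate([50, 0, 1285]) cube([336, 59, 31]);
}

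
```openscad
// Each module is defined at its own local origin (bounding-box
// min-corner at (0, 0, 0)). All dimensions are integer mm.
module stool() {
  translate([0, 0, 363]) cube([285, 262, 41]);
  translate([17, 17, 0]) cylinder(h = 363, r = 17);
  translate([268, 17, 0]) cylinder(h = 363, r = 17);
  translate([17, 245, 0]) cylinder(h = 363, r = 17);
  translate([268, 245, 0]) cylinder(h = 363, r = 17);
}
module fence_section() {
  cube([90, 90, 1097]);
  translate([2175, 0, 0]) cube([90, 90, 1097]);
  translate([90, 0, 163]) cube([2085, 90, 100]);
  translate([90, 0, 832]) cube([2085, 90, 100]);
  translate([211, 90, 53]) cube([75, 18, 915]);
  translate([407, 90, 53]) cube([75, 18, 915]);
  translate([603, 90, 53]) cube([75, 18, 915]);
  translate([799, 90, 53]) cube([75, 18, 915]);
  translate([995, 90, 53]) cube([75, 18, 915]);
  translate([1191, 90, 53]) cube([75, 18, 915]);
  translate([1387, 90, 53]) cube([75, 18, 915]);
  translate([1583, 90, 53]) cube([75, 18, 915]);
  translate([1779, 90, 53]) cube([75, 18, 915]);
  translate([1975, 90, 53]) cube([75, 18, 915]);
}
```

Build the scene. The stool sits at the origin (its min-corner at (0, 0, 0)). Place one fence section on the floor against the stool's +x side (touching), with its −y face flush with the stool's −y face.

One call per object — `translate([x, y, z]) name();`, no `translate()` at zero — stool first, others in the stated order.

stool();
translate([285, 0, 0]) fence_section();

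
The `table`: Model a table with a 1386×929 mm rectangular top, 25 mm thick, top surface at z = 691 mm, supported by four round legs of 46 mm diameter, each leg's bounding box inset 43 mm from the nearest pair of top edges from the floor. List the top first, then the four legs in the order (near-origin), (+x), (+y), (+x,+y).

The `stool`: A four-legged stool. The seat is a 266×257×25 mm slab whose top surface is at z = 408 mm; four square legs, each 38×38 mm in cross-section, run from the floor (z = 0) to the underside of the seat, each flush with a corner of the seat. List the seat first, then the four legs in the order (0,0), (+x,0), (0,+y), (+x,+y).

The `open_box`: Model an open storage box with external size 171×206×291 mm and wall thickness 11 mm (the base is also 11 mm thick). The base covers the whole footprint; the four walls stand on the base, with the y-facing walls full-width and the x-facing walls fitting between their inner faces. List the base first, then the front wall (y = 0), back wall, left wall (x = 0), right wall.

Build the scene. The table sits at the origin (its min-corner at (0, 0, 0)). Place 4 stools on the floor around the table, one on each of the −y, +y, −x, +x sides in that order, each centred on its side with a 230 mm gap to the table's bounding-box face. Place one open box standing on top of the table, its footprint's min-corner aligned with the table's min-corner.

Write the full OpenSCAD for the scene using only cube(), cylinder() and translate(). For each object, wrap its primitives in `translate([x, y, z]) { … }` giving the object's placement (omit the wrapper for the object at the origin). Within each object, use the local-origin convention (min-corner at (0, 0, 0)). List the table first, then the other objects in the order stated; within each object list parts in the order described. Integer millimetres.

translate([0, 0, 666]) cube([1386, 929, 25]);
translate([66, 66, 0]) cylinder(h = 666, r = 23);
translate([1320, 66, 0]) cylinder(h = 666, r = 23);
translate([66, 863, 0]) cylinder(h = 666, r = 23);
translate([1320, 863, 0]) cylinder(h = 666, r = 23);
translate([560, -487, 0]) {
  translate([0, 0, 383]) cube([266, 257, 25]);
  cube([38, 38, 383]);
  translate([228, 0, 0]) cube([38, 38, 383]);
  translate([0, 219, 0]) cube([38, 38, 383]);
  translate([228, 219, 0]) cube([38, 38, 383]);
}
translate([560, 1159, 0]) {
  translate([0, 0, 383]) cube([266, 257, 25]);
  cube([38, 38, 383]);
  translate([228, 0, 0]) cube([38, 38, 383]);
  translate([0, 219, 0]) cube([38, 38, 383]);
  translate([228, 219, 0]) cube([38, 38, 383]);
}
translate([-496, 336, 0]) {
  translate([0, 0, 383]) cube([266, 257, 25]);
  cube([38, 38, 383]);
  translate([228, 0, 0]) cube([38, 38, 383]);
  translate([0, 219, 0]) cube([38, 38, 383]);
  translate([228, 219, 0]) cube([38, 38, 383]);
}
translate([1616, 336, 0]) {
  translate([0, 0, 383]) cube([266, 257, 25]);
  cube([38, 38, 383]);
  translate([228, 0, 0]) cube([38, 38, 383]);
  translate([0, 219, 0]) cube([38, 38, 383]);
  translate([228, 219, 0]) cube([38, 38, 383]);
}
translate([0, 0, 691]) {
  cube([171, 206, 11]);
  translate([0, 0, 11]) cube([171, 11, 280]);
  translate([0, 195, 11]) cube([171, 11, 280]);
  translate([0, 11, 11]) cube([11, 184, 280]);
  translate([160, 11, 11]) cube([11, 184, 280]);
}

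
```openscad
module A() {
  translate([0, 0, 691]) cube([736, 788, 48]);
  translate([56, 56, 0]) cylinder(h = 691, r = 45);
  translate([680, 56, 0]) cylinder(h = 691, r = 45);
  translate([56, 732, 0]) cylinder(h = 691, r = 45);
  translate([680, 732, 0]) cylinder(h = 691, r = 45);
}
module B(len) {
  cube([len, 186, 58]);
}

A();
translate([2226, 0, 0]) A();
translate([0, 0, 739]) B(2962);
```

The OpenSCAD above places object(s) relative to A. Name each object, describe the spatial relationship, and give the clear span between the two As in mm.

A is a table. B is a beam. A beam spans the tops of two tables. The clear span between the two tables is 1490 mm.

Second table starts at x = 2226; first ends at x = 736; clear span = 2226 − 736 = 1490 mm.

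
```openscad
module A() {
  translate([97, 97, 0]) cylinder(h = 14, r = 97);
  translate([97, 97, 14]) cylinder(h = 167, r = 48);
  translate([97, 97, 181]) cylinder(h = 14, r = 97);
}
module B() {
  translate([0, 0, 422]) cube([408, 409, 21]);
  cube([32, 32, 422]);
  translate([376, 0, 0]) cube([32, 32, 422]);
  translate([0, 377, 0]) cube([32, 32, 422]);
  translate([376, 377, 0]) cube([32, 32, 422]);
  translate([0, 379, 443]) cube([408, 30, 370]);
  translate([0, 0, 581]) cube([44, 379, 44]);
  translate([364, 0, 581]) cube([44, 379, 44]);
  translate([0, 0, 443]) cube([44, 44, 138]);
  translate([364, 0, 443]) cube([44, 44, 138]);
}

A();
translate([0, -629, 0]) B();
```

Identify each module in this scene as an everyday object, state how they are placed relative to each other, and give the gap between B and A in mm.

The chair's nearest face is 220 mm from the spool's −y face.

A is a spool. B is a chair. The chair is on the floor beside the spool on its −y side. The gap between the chair and the spool is 220 mm.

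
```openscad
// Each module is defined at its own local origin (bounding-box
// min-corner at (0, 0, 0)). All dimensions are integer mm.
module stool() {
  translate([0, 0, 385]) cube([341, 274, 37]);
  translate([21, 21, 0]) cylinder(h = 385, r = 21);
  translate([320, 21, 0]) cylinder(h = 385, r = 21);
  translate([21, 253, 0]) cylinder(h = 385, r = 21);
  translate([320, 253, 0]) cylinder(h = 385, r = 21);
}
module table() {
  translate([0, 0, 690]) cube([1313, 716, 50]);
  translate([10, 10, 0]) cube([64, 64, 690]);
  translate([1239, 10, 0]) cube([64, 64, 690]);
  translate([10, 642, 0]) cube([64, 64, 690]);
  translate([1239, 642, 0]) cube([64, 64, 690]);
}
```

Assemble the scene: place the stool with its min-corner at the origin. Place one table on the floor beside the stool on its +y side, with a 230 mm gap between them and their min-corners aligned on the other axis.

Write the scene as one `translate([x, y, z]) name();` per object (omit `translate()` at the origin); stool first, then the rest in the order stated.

stool();
translate([0, 504, 0]) table();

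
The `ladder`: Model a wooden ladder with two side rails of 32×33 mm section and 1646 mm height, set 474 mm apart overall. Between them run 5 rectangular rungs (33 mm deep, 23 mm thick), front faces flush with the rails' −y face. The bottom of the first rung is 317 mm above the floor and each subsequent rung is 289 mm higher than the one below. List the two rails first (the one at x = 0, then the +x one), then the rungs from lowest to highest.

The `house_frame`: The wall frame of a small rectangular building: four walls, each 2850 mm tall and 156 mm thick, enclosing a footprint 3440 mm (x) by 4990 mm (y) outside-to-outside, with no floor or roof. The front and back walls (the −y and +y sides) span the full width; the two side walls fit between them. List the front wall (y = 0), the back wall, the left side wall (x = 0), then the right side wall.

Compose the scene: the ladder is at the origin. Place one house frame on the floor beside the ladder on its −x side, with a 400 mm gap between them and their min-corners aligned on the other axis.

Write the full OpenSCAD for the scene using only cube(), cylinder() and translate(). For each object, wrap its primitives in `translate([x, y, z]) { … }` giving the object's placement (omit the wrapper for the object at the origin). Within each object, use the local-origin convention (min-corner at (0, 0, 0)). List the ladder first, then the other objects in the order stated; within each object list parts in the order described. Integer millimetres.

cube([32, 33, 1646]);
translate([442, 0, 0]) cube([32, 33, 1646]);
translate([32, 0, 317]) cube([410, 33, 23]);
translate([32, 0, 606]) cube([410, 33, 23]);
translate([32, 0, 895]) cube([410, 33, 23]);
translate([32, 0, 1184]) cube([410, 33, 23]);
translate([32, 0, 1473]) cube([410, 33, 23]);
translate([-3840, 0, 0]) {
  cube([3440, 156, 2850]);
  translate([0, 4834, 0]) cube([3440, 156, 2850]);
  translate([0, 156, 0]) cube([156, 4678, 2850]);
  translate([3284, 156, 0]) cube([156, 4678, 2850]);
}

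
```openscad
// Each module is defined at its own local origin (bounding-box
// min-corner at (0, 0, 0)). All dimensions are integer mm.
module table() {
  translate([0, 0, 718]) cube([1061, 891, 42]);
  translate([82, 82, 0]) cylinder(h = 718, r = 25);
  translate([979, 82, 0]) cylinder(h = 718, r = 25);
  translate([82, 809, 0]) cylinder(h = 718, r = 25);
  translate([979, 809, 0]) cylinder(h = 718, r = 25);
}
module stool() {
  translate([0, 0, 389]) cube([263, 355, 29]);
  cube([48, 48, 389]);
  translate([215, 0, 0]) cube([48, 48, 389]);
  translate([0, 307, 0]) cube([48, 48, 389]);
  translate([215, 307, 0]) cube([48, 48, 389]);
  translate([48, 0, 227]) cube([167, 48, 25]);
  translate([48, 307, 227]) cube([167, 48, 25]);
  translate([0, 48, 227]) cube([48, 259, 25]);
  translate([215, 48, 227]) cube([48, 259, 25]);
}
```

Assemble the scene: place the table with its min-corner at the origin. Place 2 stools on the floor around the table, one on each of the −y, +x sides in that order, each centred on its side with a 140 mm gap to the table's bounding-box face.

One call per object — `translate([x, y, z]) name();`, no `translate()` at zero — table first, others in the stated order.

table();
translate([399, -495, 0]) stool();
translate([1201, 268, 0]) stool();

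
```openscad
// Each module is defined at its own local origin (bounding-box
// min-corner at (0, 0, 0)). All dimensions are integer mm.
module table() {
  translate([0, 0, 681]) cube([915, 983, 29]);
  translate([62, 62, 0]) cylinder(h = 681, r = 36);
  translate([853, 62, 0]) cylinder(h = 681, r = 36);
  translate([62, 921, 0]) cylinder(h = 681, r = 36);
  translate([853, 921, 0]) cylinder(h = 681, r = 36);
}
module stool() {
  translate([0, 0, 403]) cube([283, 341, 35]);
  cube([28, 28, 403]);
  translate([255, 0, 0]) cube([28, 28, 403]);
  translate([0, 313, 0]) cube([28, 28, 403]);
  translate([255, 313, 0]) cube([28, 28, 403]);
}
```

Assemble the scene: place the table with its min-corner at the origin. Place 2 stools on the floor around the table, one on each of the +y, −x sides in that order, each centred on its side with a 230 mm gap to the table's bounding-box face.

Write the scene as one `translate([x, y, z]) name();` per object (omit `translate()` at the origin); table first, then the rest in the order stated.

table();
translate([316, 1213, 0]) stool();
translate([-513, 321, 0]) stool();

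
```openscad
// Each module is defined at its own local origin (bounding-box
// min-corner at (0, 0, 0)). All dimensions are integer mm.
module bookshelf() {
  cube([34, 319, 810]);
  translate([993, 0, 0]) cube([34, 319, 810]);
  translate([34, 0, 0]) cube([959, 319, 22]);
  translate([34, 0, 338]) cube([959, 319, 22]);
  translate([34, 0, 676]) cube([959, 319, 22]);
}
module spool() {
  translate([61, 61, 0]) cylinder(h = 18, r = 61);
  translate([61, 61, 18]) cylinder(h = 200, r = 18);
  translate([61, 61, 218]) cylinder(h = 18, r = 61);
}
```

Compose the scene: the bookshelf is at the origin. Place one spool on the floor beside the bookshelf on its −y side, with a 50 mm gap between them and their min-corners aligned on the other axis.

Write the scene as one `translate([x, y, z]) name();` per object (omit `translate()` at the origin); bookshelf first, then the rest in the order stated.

bookshelf();
translate([0, -172, 0]) spool();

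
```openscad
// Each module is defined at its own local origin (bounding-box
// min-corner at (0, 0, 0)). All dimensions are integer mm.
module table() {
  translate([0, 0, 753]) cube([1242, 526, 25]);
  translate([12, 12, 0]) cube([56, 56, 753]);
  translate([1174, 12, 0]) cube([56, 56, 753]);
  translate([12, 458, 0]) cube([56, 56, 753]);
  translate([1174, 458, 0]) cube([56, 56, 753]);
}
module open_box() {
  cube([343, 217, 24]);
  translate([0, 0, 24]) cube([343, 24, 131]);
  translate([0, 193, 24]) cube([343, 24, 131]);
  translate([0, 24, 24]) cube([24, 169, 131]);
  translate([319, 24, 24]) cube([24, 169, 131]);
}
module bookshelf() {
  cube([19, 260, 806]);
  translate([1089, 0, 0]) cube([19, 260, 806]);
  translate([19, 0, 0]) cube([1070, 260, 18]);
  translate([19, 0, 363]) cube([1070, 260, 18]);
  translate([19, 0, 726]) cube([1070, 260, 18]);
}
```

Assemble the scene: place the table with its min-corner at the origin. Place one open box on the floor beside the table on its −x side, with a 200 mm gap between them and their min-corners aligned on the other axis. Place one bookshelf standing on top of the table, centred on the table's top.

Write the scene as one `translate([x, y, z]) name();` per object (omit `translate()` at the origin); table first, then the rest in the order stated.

table();
translate([-543, 0, 0]) open_box();
translate([67, 133, 778]) bookshelf();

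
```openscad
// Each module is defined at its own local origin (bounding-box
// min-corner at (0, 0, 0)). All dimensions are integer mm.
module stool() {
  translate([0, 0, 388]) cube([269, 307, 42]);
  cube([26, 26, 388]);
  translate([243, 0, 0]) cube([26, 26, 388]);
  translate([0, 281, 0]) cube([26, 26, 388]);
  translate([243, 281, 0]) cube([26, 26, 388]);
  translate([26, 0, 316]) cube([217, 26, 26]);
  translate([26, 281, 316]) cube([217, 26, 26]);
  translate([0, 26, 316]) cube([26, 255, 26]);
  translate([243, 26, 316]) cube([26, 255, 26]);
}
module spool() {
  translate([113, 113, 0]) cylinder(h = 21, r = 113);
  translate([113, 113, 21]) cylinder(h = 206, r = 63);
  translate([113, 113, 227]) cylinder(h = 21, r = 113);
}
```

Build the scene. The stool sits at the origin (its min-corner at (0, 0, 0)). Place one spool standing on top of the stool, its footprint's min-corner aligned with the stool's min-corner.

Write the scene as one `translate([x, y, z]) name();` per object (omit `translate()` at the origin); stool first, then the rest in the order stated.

stool();
translate([0, 0, 430]) spool();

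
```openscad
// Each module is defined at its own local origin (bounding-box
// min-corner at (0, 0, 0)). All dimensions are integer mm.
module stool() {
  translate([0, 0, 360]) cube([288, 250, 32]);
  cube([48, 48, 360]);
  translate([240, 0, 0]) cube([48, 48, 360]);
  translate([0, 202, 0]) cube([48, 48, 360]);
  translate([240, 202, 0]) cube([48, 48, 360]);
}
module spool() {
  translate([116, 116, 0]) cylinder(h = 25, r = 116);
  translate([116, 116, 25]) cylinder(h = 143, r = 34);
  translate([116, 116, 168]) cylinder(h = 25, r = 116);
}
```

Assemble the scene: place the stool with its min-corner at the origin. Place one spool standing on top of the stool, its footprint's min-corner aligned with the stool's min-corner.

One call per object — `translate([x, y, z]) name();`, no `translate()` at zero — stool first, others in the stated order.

stool();
translate([0, 0, 392]) spool();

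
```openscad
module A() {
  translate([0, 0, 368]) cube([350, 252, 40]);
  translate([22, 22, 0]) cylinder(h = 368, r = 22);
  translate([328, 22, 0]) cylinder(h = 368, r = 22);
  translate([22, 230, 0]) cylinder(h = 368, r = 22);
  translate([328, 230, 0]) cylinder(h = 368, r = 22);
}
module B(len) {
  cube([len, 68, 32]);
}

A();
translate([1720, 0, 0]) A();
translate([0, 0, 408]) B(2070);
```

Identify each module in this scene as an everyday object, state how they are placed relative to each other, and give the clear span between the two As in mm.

A is a stool. B is a beam. A beam spans the tops of two stools. The clear span between the two stools is 1370 mm.

Second stool starts at x = 1720; first ends at x = 350; clear span = 1720 − 350 = 1370 mm.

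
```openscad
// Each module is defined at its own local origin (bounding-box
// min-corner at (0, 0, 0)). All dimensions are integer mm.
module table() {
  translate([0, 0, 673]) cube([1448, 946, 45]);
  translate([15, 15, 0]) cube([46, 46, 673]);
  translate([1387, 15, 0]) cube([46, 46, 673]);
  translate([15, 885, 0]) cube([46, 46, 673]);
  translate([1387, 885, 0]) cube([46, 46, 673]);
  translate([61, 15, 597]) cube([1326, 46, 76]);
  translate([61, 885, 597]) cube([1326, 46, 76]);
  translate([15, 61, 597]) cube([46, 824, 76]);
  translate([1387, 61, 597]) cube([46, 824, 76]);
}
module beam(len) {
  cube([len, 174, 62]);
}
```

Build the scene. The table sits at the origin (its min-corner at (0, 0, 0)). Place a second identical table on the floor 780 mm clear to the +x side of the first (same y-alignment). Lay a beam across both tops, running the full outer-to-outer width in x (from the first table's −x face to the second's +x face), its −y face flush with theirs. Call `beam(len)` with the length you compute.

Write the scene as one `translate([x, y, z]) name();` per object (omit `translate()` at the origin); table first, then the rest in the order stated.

table();
translate([2228, 0, 0]) table();
translate([0, 0, 718]) beam(3676);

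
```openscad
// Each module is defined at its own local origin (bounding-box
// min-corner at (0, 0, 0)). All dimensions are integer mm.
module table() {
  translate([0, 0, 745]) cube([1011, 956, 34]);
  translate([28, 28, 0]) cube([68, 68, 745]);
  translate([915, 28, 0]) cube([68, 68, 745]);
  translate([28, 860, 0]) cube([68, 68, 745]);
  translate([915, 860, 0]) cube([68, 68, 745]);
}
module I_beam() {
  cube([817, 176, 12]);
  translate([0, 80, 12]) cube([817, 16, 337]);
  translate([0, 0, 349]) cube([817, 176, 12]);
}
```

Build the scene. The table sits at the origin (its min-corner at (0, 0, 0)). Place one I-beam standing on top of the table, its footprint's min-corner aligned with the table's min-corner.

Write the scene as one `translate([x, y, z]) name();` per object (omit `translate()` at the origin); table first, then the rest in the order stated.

table();
translate([0, 0, 779]) I_beam();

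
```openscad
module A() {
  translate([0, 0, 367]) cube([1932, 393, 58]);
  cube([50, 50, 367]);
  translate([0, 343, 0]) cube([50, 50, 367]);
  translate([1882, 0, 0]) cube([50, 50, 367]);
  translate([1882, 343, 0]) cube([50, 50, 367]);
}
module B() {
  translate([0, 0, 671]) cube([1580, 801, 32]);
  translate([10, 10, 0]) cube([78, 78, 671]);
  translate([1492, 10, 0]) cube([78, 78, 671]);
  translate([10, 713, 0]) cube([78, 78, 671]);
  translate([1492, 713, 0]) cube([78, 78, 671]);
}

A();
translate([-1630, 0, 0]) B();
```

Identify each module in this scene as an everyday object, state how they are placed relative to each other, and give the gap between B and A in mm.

The table's nearest face is 50 mm from the bench's −x face.

A is a bench. B is a table. The table is on the floor beside the bench on its −x side. The gap between the table and the bench is 50 mm.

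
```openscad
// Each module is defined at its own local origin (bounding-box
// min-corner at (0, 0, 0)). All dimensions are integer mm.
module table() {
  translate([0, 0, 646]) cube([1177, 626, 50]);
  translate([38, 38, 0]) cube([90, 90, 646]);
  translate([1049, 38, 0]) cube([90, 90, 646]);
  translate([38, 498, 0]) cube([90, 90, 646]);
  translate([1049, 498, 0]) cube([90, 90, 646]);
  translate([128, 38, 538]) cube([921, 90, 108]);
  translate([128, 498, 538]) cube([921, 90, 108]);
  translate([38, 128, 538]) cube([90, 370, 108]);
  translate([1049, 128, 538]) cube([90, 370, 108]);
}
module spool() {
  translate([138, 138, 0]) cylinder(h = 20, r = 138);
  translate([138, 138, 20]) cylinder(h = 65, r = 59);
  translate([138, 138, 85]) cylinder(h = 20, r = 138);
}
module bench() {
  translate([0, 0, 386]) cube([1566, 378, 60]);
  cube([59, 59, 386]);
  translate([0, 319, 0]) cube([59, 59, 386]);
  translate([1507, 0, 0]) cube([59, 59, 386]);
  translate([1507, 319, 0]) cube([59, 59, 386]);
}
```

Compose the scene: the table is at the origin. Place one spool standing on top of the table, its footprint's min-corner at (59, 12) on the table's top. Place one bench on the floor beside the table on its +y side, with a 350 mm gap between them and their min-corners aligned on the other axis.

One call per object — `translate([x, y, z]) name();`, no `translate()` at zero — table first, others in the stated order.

table();
translate([59, 12, 696]) spool();
translate([0, 976, 0]) bench();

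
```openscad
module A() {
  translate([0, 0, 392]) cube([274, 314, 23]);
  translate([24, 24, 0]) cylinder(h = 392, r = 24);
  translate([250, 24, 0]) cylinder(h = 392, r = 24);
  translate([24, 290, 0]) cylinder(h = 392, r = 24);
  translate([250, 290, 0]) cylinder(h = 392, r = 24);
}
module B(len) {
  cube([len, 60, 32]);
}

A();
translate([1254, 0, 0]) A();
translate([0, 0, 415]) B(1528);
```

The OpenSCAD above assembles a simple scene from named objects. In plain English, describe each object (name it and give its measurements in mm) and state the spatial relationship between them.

A is a simple wooden stool: a rectangular seat 274 mm (x) by 314 mm (y), 23 mm thick, top face at z = 415 mm, on four round legs, each 48 mm in diameter. The legs rest on z = 0, each leg's axis is inset half a diameter from the nearest pair of seat edges (so the leg's bounding box is flush with the corner).

B is a rectangular beam 1528 mm long (x), 60 mm deep (y), 32 mm thick (z).

The beam spans the tops of two stools placed 980 mm apart, resting at z = 415 mm.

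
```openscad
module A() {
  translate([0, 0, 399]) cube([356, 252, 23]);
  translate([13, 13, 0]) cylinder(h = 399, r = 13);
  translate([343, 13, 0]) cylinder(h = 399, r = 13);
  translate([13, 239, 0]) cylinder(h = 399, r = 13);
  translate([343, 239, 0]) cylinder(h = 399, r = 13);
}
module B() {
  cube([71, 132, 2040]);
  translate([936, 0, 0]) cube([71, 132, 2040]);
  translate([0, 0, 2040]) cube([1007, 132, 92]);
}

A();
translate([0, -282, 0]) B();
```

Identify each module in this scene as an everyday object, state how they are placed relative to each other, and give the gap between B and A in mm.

The door frame's nearest face is 150 mm from the stool's −y face.

A is a stool. B is a door frame. The door frame is on the floor beside the stool on its −y side. The gap between the door frame and the stool is 150 mm.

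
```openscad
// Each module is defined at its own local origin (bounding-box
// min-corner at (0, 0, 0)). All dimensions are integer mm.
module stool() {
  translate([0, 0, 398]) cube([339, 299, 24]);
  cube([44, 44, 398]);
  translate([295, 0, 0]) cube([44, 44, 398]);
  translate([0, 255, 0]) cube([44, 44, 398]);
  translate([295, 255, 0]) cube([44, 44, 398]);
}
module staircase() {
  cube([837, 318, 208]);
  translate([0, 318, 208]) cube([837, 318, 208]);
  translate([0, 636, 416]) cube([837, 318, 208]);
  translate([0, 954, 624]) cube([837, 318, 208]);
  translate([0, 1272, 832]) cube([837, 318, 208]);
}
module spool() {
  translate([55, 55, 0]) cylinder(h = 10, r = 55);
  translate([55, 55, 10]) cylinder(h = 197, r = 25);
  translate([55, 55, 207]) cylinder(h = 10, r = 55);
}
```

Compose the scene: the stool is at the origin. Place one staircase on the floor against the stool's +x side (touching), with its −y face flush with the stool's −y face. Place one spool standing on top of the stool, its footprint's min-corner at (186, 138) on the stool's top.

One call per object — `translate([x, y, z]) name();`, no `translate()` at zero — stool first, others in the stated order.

stool();
translate([339, 0, 0]) staircase();
translate([186, 138, 422]) spool();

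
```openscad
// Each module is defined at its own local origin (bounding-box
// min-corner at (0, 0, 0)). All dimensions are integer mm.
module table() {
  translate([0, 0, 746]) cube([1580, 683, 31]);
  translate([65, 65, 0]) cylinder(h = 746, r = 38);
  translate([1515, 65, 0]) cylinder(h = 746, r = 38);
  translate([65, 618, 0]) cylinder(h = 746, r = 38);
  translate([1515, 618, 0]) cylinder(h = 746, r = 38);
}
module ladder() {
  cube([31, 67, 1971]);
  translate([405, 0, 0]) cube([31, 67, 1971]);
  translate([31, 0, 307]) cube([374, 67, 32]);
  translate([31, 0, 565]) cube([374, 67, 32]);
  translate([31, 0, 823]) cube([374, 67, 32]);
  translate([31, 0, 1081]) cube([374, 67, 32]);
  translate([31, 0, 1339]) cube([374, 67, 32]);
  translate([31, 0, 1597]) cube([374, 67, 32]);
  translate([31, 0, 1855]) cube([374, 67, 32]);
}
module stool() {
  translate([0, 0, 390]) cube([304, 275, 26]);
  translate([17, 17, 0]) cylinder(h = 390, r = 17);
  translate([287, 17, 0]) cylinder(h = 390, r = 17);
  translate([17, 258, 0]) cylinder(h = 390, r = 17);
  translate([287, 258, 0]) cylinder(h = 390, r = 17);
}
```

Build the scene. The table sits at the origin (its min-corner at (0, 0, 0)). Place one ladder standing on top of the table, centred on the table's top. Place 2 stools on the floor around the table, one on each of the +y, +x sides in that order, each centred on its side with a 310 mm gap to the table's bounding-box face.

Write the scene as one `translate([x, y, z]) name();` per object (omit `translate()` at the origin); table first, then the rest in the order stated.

table();
translate([572, 308, 777]) ladder();
translate([638, 993, 0]) stool();
translate([1890, 204, 0]) stool();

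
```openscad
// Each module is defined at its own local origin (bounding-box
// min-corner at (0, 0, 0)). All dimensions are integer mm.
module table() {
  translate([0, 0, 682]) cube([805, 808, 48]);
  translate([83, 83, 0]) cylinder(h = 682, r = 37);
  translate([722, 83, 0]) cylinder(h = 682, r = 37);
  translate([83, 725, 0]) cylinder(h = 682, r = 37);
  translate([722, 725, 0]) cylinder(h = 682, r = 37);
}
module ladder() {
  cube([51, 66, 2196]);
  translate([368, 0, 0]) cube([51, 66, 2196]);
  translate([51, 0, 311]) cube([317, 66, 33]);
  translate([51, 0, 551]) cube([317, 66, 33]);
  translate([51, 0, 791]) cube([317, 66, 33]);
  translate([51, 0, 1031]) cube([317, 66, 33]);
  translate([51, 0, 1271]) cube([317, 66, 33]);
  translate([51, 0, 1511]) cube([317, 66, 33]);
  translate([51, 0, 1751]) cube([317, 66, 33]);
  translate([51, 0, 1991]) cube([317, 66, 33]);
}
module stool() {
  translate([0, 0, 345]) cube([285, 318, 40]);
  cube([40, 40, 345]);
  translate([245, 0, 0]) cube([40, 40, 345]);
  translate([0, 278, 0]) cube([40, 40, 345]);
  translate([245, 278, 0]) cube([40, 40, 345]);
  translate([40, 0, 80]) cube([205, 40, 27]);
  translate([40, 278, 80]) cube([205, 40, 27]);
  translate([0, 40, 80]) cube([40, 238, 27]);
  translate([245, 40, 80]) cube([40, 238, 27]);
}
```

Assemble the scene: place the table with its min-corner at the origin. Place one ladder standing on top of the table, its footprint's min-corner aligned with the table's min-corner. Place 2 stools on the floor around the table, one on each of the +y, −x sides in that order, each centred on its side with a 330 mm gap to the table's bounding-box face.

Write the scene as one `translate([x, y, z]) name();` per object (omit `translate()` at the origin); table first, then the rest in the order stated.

table();
translate([0, 0, 730]) ladder();
translate([260, 1138, 0]) stool();
translate([-615, 245, 0]) stool();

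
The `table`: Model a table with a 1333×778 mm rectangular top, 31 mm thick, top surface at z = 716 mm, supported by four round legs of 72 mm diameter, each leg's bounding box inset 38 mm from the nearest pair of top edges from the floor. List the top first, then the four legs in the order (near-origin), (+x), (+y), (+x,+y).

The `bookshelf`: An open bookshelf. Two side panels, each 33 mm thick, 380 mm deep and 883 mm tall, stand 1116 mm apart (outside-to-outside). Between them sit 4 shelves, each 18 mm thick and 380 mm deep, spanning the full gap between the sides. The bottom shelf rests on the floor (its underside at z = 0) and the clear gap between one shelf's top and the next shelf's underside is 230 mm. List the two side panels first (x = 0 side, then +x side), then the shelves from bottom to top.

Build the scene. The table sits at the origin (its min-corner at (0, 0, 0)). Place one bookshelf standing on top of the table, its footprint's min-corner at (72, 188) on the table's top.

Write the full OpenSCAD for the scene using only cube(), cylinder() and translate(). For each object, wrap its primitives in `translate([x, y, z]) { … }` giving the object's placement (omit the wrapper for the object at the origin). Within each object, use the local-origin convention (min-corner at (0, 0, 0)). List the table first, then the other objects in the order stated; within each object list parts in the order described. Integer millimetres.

translate([0, 0, 685]) cube([1333, 778, 31]);
translate([74, 74, 0]) cylinder(h = 685, r = 36);
translate([1259, 74, 0]) cylinder(h = 685, r = 36);
translate([74, 704, 0]) cylinder(h = 685, r = 36);
translate([1259, 704, 0]) cylinder(h = 685, r = 36);
translate([72, 188, 716]) {
  cube([33, 380, 883]);
  translate([1083, 0, 0]) cube([33, 380, 883]);
  translate([33, 0, 0]) cube([1050, 380, 18]);
  translate([33, 0, 248]) cube([1050, 380, 18]);
  translate([33, 0, 496]) cube([1050, 380, 18]);
  translate([33, 0, 744]) cube([1050, 380, 18]);
}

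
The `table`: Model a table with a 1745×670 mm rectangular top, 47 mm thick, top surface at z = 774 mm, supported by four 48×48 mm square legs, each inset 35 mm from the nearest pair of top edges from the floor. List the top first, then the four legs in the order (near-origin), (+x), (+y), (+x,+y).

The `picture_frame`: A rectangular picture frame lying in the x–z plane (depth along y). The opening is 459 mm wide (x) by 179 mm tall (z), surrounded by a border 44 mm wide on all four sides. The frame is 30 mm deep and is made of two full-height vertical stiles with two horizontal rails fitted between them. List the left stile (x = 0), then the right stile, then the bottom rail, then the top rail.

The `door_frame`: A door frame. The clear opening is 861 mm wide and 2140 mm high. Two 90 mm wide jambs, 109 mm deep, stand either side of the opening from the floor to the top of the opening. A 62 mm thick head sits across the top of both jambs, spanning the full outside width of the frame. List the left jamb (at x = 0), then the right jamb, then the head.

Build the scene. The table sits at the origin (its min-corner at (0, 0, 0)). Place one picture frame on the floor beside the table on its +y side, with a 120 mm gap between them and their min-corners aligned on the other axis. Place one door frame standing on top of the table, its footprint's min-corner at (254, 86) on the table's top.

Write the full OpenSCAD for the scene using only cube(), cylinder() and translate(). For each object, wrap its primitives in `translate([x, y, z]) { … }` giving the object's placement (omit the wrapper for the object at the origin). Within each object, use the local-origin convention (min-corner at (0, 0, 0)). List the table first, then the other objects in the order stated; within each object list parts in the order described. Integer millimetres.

translate([0, 0, 727]) cube([1745, 670, 47]);
translate([35, 35, 0]) cube([48, 48, 727]);
translate([1662, 35, 0]) cube([48, 48, 727]);
translate([35, 587, 0]) cube([48, 48, 727]);
translate([1662, 587, 0]) cube([48, 48, 727]);
translate([0, 790, 0]) {
  cube([44, 30, 267]);
  translate([503, 0, 0]) cube([44, 30, 267]);
  translate([44, 0, 0]) cube([459, 30, 44]);
  translate([44, 0, 223]) cube([459, 30, 44]);
}
translate([254, 86, 774]) {
  cube([90, 109, 2140]);
  translate([951, 0, 0]) cube([90, 109, 2140]);
  translate([0, 0, 2140]) cube([1041, 109, 62]);
}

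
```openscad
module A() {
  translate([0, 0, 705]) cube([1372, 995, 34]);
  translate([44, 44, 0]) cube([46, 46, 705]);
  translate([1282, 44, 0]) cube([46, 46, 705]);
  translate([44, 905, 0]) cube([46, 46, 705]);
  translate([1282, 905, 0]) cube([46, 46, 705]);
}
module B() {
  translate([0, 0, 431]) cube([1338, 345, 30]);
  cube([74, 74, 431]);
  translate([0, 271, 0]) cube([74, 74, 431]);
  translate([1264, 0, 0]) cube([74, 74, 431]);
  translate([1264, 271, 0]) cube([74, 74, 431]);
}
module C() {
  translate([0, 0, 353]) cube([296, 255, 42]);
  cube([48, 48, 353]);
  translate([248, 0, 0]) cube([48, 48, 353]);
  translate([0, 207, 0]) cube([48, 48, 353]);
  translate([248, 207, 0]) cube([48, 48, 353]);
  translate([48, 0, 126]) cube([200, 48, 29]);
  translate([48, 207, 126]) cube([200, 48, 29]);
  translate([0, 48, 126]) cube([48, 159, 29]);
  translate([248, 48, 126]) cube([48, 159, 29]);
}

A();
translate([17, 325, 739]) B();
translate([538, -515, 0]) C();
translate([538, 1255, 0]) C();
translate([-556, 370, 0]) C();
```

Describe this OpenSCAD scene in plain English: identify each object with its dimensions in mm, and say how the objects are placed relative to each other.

A is a table with a 1372×995 mm rectangular top, 34 mm thick, top surface at z = 739 mm, supported by four 46×46 mm square legs, each inset 44 mm from the nearest pair of top edges, running from the floor.

B is a long wooden bench with a 1338 mm (x) × 345 mm (y) seat, 30 mm thick, its top surface 461 mm above the floor. Four 74 mm square legs at the seat corners, flush with the edges, run from z = 0 to the seat underside.

C is a four-legged stool. The seat is a 296×255×42 mm slab whose top surface is at z = 395 mm; four square legs, each 48×48 mm in cross-section, run from the floor (z = 0) to the underside of the seat, each flush with a corner of the seat. Four stretchers, 48 mm wide and 29 mm tall, connect adjacent legs with their undersides at z = 126 mm, each running between the inner faces of the legs it joins and aligned with the legs' outer faces on the other axis.

The bench is on top of the table, centred. Three stools sit around the table at the −y, +y, −x sides.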